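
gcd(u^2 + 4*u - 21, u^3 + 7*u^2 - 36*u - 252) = u + 7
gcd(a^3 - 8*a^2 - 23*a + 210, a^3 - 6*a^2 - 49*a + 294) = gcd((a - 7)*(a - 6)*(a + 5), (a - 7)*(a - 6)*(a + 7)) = a^2 - 13*a + 42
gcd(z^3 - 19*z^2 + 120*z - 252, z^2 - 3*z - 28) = z - 7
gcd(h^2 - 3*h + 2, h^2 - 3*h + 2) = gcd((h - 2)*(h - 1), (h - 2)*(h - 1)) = h^2 - 3*h + 2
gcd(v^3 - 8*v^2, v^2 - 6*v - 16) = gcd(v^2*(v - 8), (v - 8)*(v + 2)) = v - 8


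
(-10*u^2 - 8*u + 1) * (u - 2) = -10*u^3 + 12*u^2 + 17*u - 2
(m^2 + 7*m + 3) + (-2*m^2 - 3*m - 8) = -m^2 + 4*m - 5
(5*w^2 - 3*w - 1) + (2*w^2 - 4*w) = 7*w^2 - 7*w - 1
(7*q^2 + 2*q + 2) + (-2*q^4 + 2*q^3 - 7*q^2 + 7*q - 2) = -2*q^4 + 2*q^3 + 9*q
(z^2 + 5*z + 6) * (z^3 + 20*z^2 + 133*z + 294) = z^5 + 25*z^4 + 239*z^3 + 1079*z^2 + 2268*z + 1764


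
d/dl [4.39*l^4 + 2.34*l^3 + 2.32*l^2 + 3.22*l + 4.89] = 17.56*l^3 + 7.02*l^2 + 4.64*l + 3.22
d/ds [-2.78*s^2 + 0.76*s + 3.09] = 0.76 - 5.56*s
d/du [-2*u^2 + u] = 1 - 4*u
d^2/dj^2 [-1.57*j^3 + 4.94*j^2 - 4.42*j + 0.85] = 9.88 - 9.42*j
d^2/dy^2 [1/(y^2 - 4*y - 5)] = 2*(y^2 - 4*y - 4*(y - 2)^2 - 5)/(-y^2 + 4*y + 5)^3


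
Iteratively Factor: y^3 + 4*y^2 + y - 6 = (y + 3)*(y^2 + y - 2) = (y - 1)*(y + 3)*(y + 2)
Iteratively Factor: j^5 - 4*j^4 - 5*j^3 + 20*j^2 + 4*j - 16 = (j - 4)*(j^4 - 5*j^2 + 4) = (j - 4)*(j + 1)*(j^3 - j^2 - 4*j + 4) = (j - 4)*(j + 1)*(j + 2)*(j^2 - 3*j + 2) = (j - 4)*(j - 2)*(j + 1)*(j + 2)*(j - 1)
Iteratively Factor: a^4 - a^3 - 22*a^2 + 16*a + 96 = (a + 2)*(a^3 - 3*a^2 - 16*a + 48) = (a - 3)*(a + 2)*(a^2 - 16) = (a - 3)*(a + 2)*(a + 4)*(a - 4)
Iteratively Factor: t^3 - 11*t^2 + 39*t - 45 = (t - 5)*(t^2 - 6*t + 9) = (t - 5)*(t - 3)*(t - 3)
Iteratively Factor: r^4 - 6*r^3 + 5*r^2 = (r - 1)*(r^3 - 5*r^2) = (r - 5)*(r - 1)*(r^2) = r*(r - 5)*(r - 1)*(r)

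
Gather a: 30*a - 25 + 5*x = 30*a + 5*x - 25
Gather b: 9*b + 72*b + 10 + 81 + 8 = 81*b + 99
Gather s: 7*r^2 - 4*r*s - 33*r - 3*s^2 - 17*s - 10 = 7*r^2 - 33*r - 3*s^2 + s*(-4*r - 17) - 10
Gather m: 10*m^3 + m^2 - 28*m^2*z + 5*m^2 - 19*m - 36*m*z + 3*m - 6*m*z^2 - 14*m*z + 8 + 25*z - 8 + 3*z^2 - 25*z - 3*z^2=10*m^3 + m^2*(6 - 28*z) + m*(-6*z^2 - 50*z - 16)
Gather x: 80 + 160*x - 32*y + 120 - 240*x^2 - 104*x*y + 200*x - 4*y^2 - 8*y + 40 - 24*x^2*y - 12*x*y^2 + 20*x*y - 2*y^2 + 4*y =x^2*(-24*y - 240) + x*(-12*y^2 - 84*y + 360) - 6*y^2 - 36*y + 240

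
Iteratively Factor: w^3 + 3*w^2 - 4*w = (w)*(w^2 + 3*w - 4) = w*(w - 1)*(w + 4)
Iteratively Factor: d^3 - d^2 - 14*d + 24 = (d - 3)*(d^2 + 2*d - 8) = (d - 3)*(d - 2)*(d + 4)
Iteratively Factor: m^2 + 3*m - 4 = (m + 4)*(m - 1)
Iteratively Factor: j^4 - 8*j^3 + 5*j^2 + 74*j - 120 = (j + 3)*(j^3 - 11*j^2 + 38*j - 40) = (j - 5)*(j + 3)*(j^2 - 6*j + 8) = (j - 5)*(j - 2)*(j + 3)*(j - 4)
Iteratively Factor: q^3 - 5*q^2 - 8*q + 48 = (q + 3)*(q^2 - 8*q + 16) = (q - 4)*(q + 3)*(q - 4)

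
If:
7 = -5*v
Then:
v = -7/5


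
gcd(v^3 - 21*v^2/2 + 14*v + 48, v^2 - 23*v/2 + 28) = v - 8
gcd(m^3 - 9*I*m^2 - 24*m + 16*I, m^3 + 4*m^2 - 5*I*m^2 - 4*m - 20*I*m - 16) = m^2 - 5*I*m - 4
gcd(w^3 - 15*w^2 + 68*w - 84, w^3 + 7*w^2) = 1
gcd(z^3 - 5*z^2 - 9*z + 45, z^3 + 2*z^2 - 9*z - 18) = z^2 - 9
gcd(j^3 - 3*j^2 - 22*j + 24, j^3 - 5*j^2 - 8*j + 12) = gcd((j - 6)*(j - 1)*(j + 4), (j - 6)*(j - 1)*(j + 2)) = j^2 - 7*j + 6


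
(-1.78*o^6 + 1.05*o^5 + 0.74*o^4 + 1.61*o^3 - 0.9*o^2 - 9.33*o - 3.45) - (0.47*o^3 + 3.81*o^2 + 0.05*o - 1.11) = -1.78*o^6 + 1.05*o^5 + 0.74*o^4 + 1.14*o^3 - 4.71*o^2 - 9.38*o - 2.34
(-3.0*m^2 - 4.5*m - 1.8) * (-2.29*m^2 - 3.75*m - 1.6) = 6.87*m^4 + 21.555*m^3 + 25.797*m^2 + 13.95*m + 2.88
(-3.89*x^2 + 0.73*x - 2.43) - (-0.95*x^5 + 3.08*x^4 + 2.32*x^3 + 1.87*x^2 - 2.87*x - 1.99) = 0.95*x^5 - 3.08*x^4 - 2.32*x^3 - 5.76*x^2 + 3.6*x - 0.44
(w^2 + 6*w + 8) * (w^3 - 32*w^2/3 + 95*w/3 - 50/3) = w^5 - 14*w^4/3 - 73*w^3/3 + 88*w^2 + 460*w/3 - 400/3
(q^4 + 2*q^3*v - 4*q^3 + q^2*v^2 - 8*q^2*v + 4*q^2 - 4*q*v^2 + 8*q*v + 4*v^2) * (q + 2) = q^5 + 2*q^4*v - 2*q^4 + q^3*v^2 - 4*q^3*v - 4*q^3 - 2*q^2*v^2 - 8*q^2*v + 8*q^2 - 4*q*v^2 + 16*q*v + 8*v^2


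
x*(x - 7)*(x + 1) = x^3 - 6*x^2 - 7*x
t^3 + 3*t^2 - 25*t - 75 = (t - 5)*(t + 3)*(t + 5)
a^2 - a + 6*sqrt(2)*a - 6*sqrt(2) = (a - 1)*(a + 6*sqrt(2))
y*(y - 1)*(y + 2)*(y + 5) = y^4 + 6*y^3 + 3*y^2 - 10*y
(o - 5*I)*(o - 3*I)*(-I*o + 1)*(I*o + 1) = o^4 - 8*I*o^3 - 14*o^2 - 8*I*o - 15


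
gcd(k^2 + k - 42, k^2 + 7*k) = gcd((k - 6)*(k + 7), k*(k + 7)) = k + 7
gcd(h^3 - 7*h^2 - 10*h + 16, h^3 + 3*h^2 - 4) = h^2 + h - 2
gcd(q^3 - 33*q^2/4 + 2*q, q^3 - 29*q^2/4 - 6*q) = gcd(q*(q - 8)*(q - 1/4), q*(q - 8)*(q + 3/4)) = q^2 - 8*q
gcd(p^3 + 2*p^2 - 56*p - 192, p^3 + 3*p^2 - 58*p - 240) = p^2 - 2*p - 48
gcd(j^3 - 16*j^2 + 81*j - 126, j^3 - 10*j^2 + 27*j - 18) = j^2 - 9*j + 18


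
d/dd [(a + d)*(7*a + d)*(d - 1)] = 7*a^2 + 16*a*d - 8*a + 3*d^2 - 2*d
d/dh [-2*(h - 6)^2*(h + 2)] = 2*(2 - 3*h)*(h - 6)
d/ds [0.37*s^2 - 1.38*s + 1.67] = 0.74*s - 1.38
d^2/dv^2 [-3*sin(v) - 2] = 3*sin(v)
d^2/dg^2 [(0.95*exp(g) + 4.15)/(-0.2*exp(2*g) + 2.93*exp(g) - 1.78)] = (-0.038*exp(4*g) - 1.2207*exp(3*g) + 9.3249*exp(2*g) - 34.672365*exp(g) - 24.65389)*exp(g)/(0.008*exp(6*g) - 0.3516*exp(5*g) + 5.36454*exp(4*g) - 31.412237*exp(3*g) + 47.744406*exp(2*g) - 27.850236*exp(g) + 5.639752)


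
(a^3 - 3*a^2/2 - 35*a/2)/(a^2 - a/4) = 2*(2*a^2 - 3*a - 35)/(4*a - 1)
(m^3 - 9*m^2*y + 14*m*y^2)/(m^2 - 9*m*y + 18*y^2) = m*(m^2 - 9*m*y + 14*y^2)/(m^2 - 9*m*y + 18*y^2)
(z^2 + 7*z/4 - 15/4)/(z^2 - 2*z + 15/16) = 4*(z + 3)/(4*z - 3)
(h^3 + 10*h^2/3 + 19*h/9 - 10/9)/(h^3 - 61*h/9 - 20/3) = (3*h^2 + 5*h - 2)/(3*h^2 - 5*h - 12)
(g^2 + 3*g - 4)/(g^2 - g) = (g + 4)/g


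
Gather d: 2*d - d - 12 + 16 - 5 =d - 1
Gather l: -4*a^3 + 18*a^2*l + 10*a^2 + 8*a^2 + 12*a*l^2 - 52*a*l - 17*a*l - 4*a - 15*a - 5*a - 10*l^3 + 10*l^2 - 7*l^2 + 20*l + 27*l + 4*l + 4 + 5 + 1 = -4*a^3 + 18*a^2 - 24*a - 10*l^3 + l^2*(12*a + 3) + l*(18*a^2 - 69*a + 51) + 10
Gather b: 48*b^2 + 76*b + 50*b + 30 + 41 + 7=48*b^2 + 126*b + 78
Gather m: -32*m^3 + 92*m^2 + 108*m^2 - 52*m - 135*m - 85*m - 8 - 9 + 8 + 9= -32*m^3 + 200*m^2 - 272*m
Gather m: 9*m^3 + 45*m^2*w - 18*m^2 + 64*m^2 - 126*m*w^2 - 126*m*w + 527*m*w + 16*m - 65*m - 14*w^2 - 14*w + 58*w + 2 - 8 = 9*m^3 + m^2*(45*w + 46) + m*(-126*w^2 + 401*w - 49) - 14*w^2 + 44*w - 6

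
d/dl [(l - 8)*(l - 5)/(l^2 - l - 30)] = 2*(6*l^2 - 70*l + 215)/(l^4 - 2*l^3 - 59*l^2 + 60*l + 900)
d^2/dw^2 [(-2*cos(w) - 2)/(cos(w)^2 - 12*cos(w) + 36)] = 2*(187*cos(w)/4 + 14*cos(2*w) + cos(3*w)/4 - 16)/(cos(w) - 6)^4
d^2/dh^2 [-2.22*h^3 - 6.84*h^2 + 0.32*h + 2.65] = -13.32*h - 13.68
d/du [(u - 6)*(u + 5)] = 2*u - 1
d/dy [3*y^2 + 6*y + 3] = 6*y + 6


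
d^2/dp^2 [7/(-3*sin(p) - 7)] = 21*(3*sin(p)^2 - 7*sin(p) - 6)/(3*sin(p) + 7)^3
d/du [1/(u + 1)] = -1/(u + 1)^2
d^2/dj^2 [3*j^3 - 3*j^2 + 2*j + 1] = 18*j - 6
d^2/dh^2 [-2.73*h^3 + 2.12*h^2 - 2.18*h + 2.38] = 4.24 - 16.38*h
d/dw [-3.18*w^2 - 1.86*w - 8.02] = -6.36*w - 1.86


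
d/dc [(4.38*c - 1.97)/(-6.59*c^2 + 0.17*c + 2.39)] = (28.8642*c^2 - 25.9646*c + 10.8031)/(43.4281*c^4 - 2.2406*c^3 - 31.4713*c^2 + 0.8126*c + 5.7121)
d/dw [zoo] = 0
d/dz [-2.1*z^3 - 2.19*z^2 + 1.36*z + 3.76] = -6.3*z^2 - 4.38*z + 1.36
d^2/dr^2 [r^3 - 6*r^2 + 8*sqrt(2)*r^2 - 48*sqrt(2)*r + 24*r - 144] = 6*r - 12 + 16*sqrt(2)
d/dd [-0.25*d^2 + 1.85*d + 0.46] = 1.85 - 0.5*d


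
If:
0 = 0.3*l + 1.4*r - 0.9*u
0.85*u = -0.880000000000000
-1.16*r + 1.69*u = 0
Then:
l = 3.93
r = -1.51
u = -1.04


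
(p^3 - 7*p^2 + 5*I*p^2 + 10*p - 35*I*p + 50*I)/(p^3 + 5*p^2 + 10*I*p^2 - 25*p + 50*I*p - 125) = (p^2 - 7*p + 10)/(p^2 + 5*p*(1 + I) + 25*I)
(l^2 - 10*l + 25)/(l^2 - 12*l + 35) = (l - 5)/(l - 7)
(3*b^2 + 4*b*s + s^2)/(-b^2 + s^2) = (3*b + s)/(-b + s)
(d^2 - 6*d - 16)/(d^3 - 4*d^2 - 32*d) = (d + 2)/(d*(d + 4))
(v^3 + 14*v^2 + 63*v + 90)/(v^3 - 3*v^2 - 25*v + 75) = (v^2 + 9*v + 18)/(v^2 - 8*v + 15)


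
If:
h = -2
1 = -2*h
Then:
No Solution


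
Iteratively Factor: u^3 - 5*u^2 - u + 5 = (u - 5)*(u^2 - 1) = (u - 5)*(u + 1)*(u - 1)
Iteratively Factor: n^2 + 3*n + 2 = (n + 2)*(n + 1)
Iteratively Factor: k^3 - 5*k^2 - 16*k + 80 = (k - 5)*(k^2 - 16) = (k - 5)*(k + 4)*(k - 4)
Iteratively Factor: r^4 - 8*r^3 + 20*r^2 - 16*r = (r)*(r^3 - 8*r^2 + 20*r - 16) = r*(r - 4)*(r^2 - 4*r + 4) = r*(r - 4)*(r - 2)*(r - 2)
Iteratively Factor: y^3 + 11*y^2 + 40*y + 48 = (y + 4)*(y^2 + 7*y + 12) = (y + 3)*(y + 4)*(y + 4)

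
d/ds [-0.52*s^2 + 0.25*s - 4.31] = 0.25 - 1.04*s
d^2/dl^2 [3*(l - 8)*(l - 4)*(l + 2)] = 18*l - 60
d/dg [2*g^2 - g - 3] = 4*g - 1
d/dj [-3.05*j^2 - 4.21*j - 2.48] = -6.1*j - 4.21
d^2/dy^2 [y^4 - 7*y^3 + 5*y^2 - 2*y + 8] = 12*y^2 - 42*y + 10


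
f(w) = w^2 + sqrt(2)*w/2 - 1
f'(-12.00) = -23.29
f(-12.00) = 134.51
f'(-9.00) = -17.29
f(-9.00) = 73.64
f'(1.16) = 3.03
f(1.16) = 1.17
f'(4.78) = 10.27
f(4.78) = 25.23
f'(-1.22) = -1.73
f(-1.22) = -0.37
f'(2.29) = 5.29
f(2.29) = 5.86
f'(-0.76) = -0.81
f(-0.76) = -0.96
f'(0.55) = 1.81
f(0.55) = -0.31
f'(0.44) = 1.59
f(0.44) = -0.50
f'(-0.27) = 0.17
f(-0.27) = -1.12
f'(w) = 2*w + sqrt(2)/2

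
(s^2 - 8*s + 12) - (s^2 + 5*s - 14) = 26 - 13*s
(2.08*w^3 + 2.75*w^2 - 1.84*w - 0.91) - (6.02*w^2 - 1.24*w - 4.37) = 2.08*w^3 - 3.27*w^2 - 0.6*w + 3.46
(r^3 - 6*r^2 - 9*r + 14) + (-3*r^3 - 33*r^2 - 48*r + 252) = -2*r^3 - 39*r^2 - 57*r + 266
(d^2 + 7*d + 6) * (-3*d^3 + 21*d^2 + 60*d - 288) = -3*d^5 + 189*d^3 + 258*d^2 - 1656*d - 1728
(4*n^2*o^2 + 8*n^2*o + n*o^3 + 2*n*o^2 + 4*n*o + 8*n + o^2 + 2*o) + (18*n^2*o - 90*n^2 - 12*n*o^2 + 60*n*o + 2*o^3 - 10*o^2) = 4*n^2*o^2 + 26*n^2*o - 90*n^2 + n*o^3 - 10*n*o^2 + 64*n*o + 8*n + 2*o^3 - 9*o^2 + 2*o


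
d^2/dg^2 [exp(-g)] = exp(-g)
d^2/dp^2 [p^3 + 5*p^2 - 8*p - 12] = 6*p + 10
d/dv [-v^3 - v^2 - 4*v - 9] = -3*v^2 - 2*v - 4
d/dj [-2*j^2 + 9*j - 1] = 9 - 4*j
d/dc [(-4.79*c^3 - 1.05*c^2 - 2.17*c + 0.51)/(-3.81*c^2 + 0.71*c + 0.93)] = (18.2499*c^4 - 6.8018*c^3 - 22.3773*c^2 + 1.9332*c - 2.3802)/(14.5161*c^4 - 5.4102*c^3 - 6.5825*c^2 + 1.3206*c + 0.8649)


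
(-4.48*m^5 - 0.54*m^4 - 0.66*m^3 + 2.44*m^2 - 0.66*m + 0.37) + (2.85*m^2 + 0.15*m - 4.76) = -4.48*m^5 - 0.54*m^4 - 0.66*m^3 + 5.29*m^2 - 0.51*m - 4.39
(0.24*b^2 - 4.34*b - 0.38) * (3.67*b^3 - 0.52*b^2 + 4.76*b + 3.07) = 0.8808*b^5 - 16.0526*b^4 + 2.0046*b^3 - 19.724*b^2 - 15.1326*b - 1.1666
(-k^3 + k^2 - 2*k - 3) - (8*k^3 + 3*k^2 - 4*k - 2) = -9*k^3 - 2*k^2 + 2*k - 1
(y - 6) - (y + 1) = -7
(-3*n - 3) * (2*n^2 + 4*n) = -6*n^3 - 18*n^2 - 12*n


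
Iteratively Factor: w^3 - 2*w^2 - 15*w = (w)*(w^2 - 2*w - 15) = w*(w + 3)*(w - 5)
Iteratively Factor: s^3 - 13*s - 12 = (s - 4)*(s^2 + 4*s + 3) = (s - 4)*(s + 3)*(s + 1)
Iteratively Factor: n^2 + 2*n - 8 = (n + 4)*(n - 2)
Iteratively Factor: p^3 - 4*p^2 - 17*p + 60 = (p - 3)*(p^2 - p - 20) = (p - 5)*(p - 3)*(p + 4)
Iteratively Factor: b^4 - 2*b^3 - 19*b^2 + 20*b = (b - 5)*(b^3 + 3*b^2 - 4*b) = b*(b - 5)*(b^2 + 3*b - 4) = b*(b - 5)*(b + 4)*(b - 1)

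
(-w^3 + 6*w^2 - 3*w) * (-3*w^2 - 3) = 3*w^5 - 18*w^4 + 12*w^3 - 18*w^2 + 9*w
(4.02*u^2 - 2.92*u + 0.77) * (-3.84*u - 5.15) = -15.4368*u^3 - 9.4902*u^2 + 12.0812*u - 3.9655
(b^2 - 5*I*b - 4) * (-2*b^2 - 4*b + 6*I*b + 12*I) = -2*b^4 - 4*b^3 + 16*I*b^3 + 38*b^2 + 32*I*b^2 + 76*b - 24*I*b - 48*I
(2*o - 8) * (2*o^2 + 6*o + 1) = 4*o^3 - 4*o^2 - 46*o - 8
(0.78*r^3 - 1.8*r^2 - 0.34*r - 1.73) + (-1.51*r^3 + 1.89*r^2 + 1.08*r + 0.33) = -0.73*r^3 + 0.0899999999999999*r^2 + 0.74*r - 1.4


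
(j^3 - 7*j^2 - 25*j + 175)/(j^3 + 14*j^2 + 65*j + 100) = (j^2 - 12*j + 35)/(j^2 + 9*j + 20)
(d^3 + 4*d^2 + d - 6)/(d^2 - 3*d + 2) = (d^2 + 5*d + 6)/(d - 2)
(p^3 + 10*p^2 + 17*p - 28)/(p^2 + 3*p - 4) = p + 7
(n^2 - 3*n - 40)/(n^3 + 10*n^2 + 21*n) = (n^2 - 3*n - 40)/(n*(n^2 + 10*n + 21))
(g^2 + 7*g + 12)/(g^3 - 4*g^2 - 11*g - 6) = (g^2 + 7*g + 12)/(g^3 - 4*g^2 - 11*g - 6)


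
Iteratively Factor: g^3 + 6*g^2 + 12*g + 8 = (g + 2)*(g^2 + 4*g + 4) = (g + 2)^2*(g + 2)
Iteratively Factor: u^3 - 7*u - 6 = (u + 1)*(u^2 - u - 6) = (u + 1)*(u + 2)*(u - 3)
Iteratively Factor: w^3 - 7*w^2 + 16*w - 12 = (w - 2)*(w^2 - 5*w + 6) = (w - 3)*(w - 2)*(w - 2)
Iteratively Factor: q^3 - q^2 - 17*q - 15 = (q + 1)*(q^2 - 2*q - 15) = (q - 5)*(q + 1)*(q + 3)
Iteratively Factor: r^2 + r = (r + 1)*(r)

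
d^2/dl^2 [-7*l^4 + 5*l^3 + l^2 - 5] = -84*l^2 + 30*l + 2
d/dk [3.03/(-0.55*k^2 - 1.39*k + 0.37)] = (3.333*k + 4.2117)/(0.55*k^2 + 1.39*k - 0.37)^2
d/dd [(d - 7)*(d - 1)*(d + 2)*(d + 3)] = 4*d^3 - 9*d^2 - 54*d - 13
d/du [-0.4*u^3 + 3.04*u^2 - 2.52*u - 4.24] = -1.2*u^2 + 6.08*u - 2.52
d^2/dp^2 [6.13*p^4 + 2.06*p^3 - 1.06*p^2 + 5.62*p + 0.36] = 73.56*p^2 + 12.36*p - 2.12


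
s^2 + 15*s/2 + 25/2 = (s + 5/2)*(s + 5)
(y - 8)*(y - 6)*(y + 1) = y^3 - 13*y^2 + 34*y + 48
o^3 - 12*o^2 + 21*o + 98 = (o - 7)^2*(o + 2)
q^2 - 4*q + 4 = (q - 2)^2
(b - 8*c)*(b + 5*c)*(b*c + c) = b^3*c - 3*b^2*c^2 + b^2*c - 40*b*c^3 - 3*b*c^2 - 40*c^3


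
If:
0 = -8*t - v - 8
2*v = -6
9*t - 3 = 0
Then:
No Solution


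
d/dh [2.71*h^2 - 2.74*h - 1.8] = 5.42*h - 2.74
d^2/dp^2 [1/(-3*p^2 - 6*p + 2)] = 6*(3*p^2 + 6*p - 12*(p + 1)^2 - 2)/(3*p^2 + 6*p - 2)^3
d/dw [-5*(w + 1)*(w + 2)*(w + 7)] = -15*w^2 - 100*w - 115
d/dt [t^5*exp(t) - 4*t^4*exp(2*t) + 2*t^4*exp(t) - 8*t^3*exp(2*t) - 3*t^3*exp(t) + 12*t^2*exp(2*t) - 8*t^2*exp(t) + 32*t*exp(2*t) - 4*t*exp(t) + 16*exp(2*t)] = (t^5 - 8*t^4*exp(t) + 7*t^4 - 32*t^3*exp(t) + 5*t^3 - 17*t^2 + 88*t*exp(t) - 20*t + 64*exp(t) - 4)*exp(t)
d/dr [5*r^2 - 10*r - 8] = 10*r - 10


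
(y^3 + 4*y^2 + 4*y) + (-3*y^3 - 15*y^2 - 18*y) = -2*y^3 - 11*y^2 - 14*y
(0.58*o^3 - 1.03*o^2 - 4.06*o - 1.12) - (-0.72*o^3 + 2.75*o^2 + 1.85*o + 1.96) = 1.3*o^3 - 3.78*o^2 - 5.91*o - 3.08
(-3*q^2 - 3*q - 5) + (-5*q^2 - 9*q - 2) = -8*q^2 - 12*q - 7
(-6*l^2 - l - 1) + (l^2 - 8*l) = -5*l^2 - 9*l - 1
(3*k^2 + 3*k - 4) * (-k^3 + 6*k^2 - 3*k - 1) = -3*k^5 + 15*k^4 + 13*k^3 - 36*k^2 + 9*k + 4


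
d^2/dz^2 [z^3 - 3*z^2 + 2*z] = 6*z - 6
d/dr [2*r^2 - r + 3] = 4*r - 1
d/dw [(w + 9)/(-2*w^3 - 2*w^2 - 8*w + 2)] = (-w^3 - w^2 - 4*w + (w + 9)*(3*w^2 + 2*w + 4) + 1)/(2*(w^3 + w^2 + 4*w - 1)^2)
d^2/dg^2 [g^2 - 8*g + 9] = 2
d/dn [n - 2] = 1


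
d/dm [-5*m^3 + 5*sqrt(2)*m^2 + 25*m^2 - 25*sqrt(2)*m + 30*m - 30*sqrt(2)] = -15*m^2 + 10*sqrt(2)*m + 50*m - 25*sqrt(2) + 30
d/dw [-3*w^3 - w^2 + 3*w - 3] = -9*w^2 - 2*w + 3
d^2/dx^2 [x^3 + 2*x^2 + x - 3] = 6*x + 4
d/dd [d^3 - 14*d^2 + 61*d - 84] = 3*d^2 - 28*d + 61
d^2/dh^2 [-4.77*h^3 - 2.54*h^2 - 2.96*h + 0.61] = -28.62*h - 5.08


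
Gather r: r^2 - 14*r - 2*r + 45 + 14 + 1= r^2 - 16*r + 60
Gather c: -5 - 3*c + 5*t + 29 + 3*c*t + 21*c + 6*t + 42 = c*(3*t + 18) + 11*t + 66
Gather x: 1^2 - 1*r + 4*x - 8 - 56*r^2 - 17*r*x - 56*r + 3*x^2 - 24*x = -56*r^2 - 57*r + 3*x^2 + x*(-17*r - 20) - 7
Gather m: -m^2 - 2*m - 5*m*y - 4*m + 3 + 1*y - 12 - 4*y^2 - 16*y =-m^2 + m*(-5*y - 6) - 4*y^2 - 15*y - 9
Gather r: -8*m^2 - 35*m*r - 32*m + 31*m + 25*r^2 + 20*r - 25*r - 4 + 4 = -8*m^2 - m + 25*r^2 + r*(-35*m - 5)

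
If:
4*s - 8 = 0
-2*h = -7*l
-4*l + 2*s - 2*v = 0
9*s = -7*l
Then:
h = -9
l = -18/7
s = 2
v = 50/7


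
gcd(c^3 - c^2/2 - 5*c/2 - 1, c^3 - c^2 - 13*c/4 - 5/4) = c^2 + 3*c/2 + 1/2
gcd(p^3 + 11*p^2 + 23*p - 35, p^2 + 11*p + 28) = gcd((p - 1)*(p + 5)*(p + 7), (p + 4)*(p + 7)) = p + 7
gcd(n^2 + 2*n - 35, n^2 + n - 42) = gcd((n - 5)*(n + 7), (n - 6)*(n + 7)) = n + 7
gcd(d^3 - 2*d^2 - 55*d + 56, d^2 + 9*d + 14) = d + 7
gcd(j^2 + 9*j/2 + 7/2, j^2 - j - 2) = j + 1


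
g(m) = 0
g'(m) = 0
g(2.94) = 0.00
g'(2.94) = 0.00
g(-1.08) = 0.00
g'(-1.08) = 0.00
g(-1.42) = 0.00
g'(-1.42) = 0.00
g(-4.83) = 0.00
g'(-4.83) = 0.00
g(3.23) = 0.00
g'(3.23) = 0.00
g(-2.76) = 0.00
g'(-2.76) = 0.00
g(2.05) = 0.00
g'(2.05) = 0.00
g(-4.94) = 0.00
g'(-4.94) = 0.00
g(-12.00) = 0.00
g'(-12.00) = 0.00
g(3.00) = 0.00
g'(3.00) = 0.00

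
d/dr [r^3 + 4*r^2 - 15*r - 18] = 3*r^2 + 8*r - 15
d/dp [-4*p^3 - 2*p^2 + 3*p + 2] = -12*p^2 - 4*p + 3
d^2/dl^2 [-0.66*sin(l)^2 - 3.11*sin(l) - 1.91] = 3.11*sin(l) - 1.32*cos(2*l)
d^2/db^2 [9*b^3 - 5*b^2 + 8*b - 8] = 54*b - 10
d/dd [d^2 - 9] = 2*d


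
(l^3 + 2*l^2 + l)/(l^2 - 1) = l*(l + 1)/(l - 1)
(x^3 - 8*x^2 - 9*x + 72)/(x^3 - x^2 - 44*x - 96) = (x - 3)/(x + 4)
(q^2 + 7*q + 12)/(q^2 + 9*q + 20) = (q + 3)/(q + 5)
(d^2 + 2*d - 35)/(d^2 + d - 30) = (d + 7)/(d + 6)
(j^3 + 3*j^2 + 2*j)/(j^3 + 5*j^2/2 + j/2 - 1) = 2*j/(2*j - 1)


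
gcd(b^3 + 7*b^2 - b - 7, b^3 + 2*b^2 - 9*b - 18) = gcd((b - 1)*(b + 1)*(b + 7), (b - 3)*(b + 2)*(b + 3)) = 1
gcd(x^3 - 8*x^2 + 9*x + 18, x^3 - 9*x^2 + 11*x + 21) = x^2 - 2*x - 3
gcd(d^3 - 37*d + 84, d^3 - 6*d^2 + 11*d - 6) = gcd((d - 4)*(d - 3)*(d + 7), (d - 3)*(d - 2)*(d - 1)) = d - 3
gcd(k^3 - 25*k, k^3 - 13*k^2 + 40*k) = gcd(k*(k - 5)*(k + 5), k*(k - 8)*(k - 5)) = k^2 - 5*k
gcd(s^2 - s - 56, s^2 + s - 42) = s + 7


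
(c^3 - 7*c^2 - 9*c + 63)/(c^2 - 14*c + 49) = (c^2 - 9)/(c - 7)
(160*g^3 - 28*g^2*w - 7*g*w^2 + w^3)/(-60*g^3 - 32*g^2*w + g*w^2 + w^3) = (32*g^2 - 12*g*w + w^2)/(-12*g^2 - 4*g*w + w^2)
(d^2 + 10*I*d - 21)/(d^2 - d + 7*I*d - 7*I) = (d + 3*I)/(d - 1)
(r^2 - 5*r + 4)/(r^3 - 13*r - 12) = (r - 1)/(r^2 + 4*r + 3)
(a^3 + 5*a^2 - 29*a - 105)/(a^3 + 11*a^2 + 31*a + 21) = (a - 5)/(a + 1)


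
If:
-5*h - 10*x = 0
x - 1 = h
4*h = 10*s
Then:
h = -2/3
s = -4/15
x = 1/3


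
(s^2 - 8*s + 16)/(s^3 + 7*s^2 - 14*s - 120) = (s - 4)/(s^2 + 11*s + 30)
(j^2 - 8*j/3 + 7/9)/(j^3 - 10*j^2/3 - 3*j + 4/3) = (j - 7/3)/(j^2 - 3*j - 4)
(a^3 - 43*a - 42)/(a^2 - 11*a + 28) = (a^2 + 7*a + 6)/(a - 4)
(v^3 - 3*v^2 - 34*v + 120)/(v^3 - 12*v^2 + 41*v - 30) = (v^2 + 2*v - 24)/(v^2 - 7*v + 6)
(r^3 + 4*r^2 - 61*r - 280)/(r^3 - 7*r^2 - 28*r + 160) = (r + 7)/(r - 4)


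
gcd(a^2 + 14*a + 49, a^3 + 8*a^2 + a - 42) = a + 7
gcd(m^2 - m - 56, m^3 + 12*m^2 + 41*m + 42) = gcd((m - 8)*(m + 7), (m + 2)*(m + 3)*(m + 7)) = m + 7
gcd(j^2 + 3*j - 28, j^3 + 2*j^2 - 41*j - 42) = j + 7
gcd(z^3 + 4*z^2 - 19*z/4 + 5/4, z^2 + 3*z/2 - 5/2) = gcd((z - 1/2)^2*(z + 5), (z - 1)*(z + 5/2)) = 1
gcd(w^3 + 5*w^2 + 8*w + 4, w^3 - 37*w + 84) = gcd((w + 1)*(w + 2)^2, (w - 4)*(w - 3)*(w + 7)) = 1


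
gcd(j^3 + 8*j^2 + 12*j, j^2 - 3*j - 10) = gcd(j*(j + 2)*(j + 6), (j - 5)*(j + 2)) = j + 2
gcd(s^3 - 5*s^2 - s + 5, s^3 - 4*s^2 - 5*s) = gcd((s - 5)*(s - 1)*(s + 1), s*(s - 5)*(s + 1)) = s^2 - 4*s - 5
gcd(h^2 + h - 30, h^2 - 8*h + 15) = h - 5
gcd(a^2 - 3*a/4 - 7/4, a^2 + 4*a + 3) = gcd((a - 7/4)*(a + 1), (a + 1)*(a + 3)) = a + 1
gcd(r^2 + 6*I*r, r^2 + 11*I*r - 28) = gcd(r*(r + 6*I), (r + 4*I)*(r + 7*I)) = 1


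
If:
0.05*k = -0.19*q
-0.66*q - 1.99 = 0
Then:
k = 11.46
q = -3.02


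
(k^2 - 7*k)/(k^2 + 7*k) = (k - 7)/(k + 7)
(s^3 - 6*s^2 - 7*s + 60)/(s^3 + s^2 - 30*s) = (s^2 - s - 12)/(s*(s + 6))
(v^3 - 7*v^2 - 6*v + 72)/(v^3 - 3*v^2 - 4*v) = (v^2 - 3*v - 18)/(v*(v + 1))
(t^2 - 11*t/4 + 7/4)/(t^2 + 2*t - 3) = (t - 7/4)/(t + 3)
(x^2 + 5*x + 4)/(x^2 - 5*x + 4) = (x^2 + 5*x + 4)/(x^2 - 5*x + 4)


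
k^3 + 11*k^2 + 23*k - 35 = (k - 1)*(k + 5)*(k + 7)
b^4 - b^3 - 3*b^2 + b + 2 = (b - 2)*(b - 1)*(b + 1)^2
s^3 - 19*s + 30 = (s - 3)*(s - 2)*(s + 5)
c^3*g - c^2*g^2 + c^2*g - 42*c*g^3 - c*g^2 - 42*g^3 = (c - 7*g)*(c + 6*g)*(c*g + g)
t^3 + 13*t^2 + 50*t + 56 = (t + 2)*(t + 4)*(t + 7)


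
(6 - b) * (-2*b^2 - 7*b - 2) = 2*b^3 - 5*b^2 - 40*b - 12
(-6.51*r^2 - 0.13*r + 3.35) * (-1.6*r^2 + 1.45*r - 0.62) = 10.416*r^4 - 9.2315*r^3 - 1.5123*r^2 + 4.9381*r - 2.077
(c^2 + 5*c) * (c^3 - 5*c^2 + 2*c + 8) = c^5 - 23*c^3 + 18*c^2 + 40*c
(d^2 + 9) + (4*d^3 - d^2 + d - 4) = 4*d^3 + d + 5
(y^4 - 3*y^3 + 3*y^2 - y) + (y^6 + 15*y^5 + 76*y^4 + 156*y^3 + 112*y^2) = y^6 + 15*y^5 + 77*y^4 + 153*y^3 + 115*y^2 - y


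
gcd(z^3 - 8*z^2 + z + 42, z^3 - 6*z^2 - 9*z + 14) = z^2 - 5*z - 14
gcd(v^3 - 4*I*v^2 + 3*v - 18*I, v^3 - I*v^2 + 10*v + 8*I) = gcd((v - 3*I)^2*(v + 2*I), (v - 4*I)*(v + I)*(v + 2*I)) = v + 2*I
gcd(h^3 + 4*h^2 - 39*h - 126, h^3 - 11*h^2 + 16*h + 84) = h - 6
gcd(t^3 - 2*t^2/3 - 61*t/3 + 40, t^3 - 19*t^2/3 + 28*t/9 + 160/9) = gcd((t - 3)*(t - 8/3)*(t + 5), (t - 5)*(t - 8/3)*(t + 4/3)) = t - 8/3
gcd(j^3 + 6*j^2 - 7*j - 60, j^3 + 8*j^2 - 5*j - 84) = j^2 + j - 12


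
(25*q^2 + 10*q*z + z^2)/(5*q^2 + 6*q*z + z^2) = (5*q + z)/(q + z)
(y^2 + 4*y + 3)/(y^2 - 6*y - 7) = (y + 3)/(y - 7)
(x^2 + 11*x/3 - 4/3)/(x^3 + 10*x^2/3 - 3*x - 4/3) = (3*x - 1)/(3*x^2 - 2*x - 1)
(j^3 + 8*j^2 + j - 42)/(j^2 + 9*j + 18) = (j^2 + 5*j - 14)/(j + 6)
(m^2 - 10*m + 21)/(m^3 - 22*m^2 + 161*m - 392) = (m - 3)/(m^2 - 15*m + 56)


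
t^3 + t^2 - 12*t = t*(t - 3)*(t + 4)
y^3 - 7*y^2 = y^2*(y - 7)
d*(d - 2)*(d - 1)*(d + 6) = d^4 + 3*d^3 - 16*d^2 + 12*d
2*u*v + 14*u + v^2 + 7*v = (2*u + v)*(v + 7)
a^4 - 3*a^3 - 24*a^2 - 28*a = a*(a - 7)*(a + 2)^2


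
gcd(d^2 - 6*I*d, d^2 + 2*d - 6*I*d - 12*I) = d - 6*I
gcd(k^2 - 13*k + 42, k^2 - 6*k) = k - 6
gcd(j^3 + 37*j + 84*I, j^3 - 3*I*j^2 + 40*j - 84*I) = j - 7*I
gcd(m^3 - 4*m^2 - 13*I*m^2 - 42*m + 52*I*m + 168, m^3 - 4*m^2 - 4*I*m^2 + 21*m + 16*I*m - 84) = m^2 + m*(-4 - 7*I) + 28*I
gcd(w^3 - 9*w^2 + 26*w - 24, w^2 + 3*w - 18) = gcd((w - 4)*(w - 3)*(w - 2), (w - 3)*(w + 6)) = w - 3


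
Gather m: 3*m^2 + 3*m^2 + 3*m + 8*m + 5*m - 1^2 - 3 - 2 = 6*m^2 + 16*m - 6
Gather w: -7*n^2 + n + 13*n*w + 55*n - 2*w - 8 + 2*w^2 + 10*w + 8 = -7*n^2 + 56*n + 2*w^2 + w*(13*n + 8)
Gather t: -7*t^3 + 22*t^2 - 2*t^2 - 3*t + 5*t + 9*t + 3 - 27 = -7*t^3 + 20*t^2 + 11*t - 24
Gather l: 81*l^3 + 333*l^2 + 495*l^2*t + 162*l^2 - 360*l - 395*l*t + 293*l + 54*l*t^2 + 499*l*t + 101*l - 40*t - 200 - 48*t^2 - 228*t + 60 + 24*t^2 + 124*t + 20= 81*l^3 + l^2*(495*t + 495) + l*(54*t^2 + 104*t + 34) - 24*t^2 - 144*t - 120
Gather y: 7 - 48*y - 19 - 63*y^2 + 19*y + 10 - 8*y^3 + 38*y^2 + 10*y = -8*y^3 - 25*y^2 - 19*y - 2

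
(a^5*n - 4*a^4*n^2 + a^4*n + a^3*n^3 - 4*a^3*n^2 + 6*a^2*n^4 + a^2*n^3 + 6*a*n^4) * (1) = a^5*n - 4*a^4*n^2 + a^4*n + a^3*n^3 - 4*a^3*n^2 + 6*a^2*n^4 + a^2*n^3 + 6*a*n^4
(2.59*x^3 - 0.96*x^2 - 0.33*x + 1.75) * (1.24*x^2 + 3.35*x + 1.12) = 3.2116*x^5 + 7.4861*x^4 - 0.7244*x^3 - 0.0107000000000004*x^2 + 5.4929*x + 1.96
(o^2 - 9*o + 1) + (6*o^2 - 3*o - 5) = 7*o^2 - 12*o - 4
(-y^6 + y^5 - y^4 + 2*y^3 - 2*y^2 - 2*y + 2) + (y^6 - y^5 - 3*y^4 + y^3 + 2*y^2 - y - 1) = -4*y^4 + 3*y^3 - 3*y + 1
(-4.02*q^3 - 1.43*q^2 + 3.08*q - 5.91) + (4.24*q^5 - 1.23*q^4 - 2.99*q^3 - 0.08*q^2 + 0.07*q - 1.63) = 4.24*q^5 - 1.23*q^4 - 7.01*q^3 - 1.51*q^2 + 3.15*q - 7.54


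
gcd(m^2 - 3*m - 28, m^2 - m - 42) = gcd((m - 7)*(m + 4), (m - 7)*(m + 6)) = m - 7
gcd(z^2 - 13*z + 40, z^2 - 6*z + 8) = 1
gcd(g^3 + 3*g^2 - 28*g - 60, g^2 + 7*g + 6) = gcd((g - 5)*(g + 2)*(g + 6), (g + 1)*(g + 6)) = g + 6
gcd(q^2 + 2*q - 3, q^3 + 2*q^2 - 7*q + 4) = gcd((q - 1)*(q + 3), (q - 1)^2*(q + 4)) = q - 1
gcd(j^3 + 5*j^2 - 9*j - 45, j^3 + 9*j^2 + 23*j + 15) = j^2 + 8*j + 15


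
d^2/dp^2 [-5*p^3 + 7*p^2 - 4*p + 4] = 14 - 30*p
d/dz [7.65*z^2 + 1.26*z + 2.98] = 15.3*z + 1.26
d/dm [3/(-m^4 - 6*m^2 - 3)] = 12*m*(m^2 + 3)/(m^4 + 6*m^2 + 3)^2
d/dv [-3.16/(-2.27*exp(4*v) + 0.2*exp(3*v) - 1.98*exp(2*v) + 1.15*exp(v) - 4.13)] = (-28.6928*exp(3*v) + 1.896*exp(2*v) - 12.5136*exp(v) + 3.634)*exp(v)/(2.27*exp(4*v) - 0.2*exp(3*v) + 1.98*exp(2*v) - 1.15*exp(v) + 4.13)^2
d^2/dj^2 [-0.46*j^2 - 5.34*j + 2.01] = -0.920000000000000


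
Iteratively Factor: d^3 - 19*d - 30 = (d + 2)*(d^2 - 2*d - 15) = (d + 2)*(d + 3)*(d - 5)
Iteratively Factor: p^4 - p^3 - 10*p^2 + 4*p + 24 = (p + 2)*(p^3 - 3*p^2 - 4*p + 12) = (p - 2)*(p + 2)*(p^2 - p - 6) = (p - 3)*(p - 2)*(p + 2)*(p + 2)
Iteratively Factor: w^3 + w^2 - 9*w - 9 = (w - 3)*(w^2 + 4*w + 3) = (w - 3)*(w + 1)*(w + 3)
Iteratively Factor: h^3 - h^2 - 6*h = (h - 3)*(h^2 + 2*h) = h*(h - 3)*(h + 2)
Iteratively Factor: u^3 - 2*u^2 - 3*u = (u)*(u^2 - 2*u - 3) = u*(u - 3)*(u + 1)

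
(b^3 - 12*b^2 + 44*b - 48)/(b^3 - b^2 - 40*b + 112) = (b^2 - 8*b + 12)/(b^2 + 3*b - 28)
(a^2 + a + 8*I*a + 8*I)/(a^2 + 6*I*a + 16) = (a + 1)/(a - 2*I)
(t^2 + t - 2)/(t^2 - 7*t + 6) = (t + 2)/(t - 6)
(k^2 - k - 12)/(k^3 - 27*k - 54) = (k - 4)/(k^2 - 3*k - 18)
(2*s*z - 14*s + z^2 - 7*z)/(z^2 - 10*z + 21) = (2*s + z)/(z - 3)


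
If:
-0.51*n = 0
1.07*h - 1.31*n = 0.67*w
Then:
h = 0.626168224299065*w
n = 0.00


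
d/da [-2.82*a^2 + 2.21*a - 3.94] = 2.21 - 5.64*a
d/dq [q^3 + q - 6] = 3*q^2 + 1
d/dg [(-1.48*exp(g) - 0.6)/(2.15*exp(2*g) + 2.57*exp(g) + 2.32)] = (3.182*exp(2*g) + 2.58*exp(g) - 1.8916)*exp(g)/(4.6225*exp(4*g) + 11.051*exp(3*g) + 16.5809*exp(2*g) + 11.9248*exp(g) + 5.3824)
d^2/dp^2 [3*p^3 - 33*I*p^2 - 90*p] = 18*p - 66*I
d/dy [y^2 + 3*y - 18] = 2*y + 3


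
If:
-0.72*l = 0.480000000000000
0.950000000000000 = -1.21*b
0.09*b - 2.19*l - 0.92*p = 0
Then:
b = -0.79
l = -0.67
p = 1.51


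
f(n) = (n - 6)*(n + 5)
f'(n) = 2*n - 1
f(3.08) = -23.59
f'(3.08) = 5.16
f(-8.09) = 43.54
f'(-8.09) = -17.18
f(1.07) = -29.93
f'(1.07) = 1.14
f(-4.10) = -9.09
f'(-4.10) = -9.20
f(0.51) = -30.25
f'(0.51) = 0.02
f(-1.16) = -27.49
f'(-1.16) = -3.32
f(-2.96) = -18.28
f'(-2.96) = -6.92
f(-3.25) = -16.19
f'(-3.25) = -7.50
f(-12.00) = 126.00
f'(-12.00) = -25.00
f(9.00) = 42.00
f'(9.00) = 17.00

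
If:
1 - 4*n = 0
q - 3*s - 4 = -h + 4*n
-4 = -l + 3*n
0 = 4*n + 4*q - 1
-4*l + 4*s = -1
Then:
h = 37/2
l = 19/4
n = 1/4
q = 0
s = 9/2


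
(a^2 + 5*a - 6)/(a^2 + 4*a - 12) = (a - 1)/(a - 2)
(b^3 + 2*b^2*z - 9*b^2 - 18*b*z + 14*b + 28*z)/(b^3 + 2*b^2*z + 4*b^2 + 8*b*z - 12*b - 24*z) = (b - 7)/(b + 6)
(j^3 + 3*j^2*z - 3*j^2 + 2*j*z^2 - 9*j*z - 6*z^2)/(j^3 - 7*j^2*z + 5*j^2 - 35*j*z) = (j^3 + 3*j^2*z - 3*j^2 + 2*j*z^2 - 9*j*z - 6*z^2)/(j*(j^2 - 7*j*z + 5*j - 35*z))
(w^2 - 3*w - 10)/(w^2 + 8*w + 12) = (w - 5)/(w + 6)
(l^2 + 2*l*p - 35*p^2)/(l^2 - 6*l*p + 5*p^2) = (-l - 7*p)/(-l + p)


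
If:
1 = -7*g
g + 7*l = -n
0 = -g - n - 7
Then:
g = -1/7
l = 1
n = -48/7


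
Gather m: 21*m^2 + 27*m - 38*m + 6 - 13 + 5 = 21*m^2 - 11*m - 2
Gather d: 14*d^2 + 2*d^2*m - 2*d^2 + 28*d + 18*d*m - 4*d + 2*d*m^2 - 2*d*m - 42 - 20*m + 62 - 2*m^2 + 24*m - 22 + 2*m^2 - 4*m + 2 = d^2*(2*m + 12) + d*(2*m^2 + 16*m + 24)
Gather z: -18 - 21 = -39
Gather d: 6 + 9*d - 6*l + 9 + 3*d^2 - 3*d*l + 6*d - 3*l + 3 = 3*d^2 + d*(15 - 3*l) - 9*l + 18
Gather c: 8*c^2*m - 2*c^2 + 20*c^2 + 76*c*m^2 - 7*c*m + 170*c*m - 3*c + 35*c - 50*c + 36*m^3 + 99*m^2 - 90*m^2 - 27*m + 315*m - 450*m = c^2*(8*m + 18) + c*(76*m^2 + 163*m - 18) + 36*m^3 + 9*m^2 - 162*m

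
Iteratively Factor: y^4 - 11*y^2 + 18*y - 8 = (y - 2)*(y^3 + 2*y^2 - 7*y + 4) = (y - 2)*(y - 1)*(y^2 + 3*y - 4) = (y - 2)*(y - 1)*(y + 4)*(y - 1)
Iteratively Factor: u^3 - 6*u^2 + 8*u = (u)*(u^2 - 6*u + 8) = u*(u - 4)*(u - 2)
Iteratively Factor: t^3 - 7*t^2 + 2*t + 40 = (t - 4)*(t^2 - 3*t - 10) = (t - 4)*(t + 2)*(t - 5)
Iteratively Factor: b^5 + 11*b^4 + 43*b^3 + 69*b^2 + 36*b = (b)*(b^4 + 11*b^3 + 43*b^2 + 69*b + 36) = b*(b + 4)*(b^3 + 7*b^2 + 15*b + 9) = b*(b + 3)*(b + 4)*(b^2 + 4*b + 3) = b*(b + 1)*(b + 3)*(b + 4)*(b + 3)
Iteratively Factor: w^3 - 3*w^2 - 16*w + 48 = (w + 4)*(w^2 - 7*w + 12) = (w - 4)*(w + 4)*(w - 3)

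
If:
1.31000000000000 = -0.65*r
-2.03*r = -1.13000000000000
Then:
No Solution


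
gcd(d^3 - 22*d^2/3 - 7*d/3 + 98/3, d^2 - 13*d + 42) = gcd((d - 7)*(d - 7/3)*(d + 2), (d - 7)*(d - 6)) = d - 7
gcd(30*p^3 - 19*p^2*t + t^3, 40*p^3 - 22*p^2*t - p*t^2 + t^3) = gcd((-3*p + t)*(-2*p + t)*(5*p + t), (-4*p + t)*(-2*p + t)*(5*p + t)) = 10*p^2 - 3*p*t - t^2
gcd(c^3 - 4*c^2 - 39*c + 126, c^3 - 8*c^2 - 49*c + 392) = c - 7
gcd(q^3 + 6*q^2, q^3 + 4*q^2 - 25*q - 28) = 1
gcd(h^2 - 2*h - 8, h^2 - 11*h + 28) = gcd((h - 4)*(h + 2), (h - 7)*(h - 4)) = h - 4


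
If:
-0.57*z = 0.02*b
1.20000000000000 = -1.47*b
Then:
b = -0.82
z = 0.03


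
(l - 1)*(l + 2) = l^2 + l - 2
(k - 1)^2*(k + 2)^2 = k^4 + 2*k^3 - 3*k^2 - 4*k + 4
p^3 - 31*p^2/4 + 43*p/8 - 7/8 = (p - 7)*(p - 1/2)*(p - 1/4)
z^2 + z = z*(z + 1)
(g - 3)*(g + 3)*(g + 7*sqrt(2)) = g^3 + 7*sqrt(2)*g^2 - 9*g - 63*sqrt(2)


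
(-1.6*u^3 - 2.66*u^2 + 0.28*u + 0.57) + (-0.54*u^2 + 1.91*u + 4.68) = -1.6*u^3 - 3.2*u^2 + 2.19*u + 5.25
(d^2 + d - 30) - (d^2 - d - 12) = 2*d - 18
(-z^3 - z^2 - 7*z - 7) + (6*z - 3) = -z^3 - z^2 - z - 10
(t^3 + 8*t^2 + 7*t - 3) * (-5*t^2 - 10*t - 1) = -5*t^5 - 50*t^4 - 116*t^3 - 63*t^2 + 23*t + 3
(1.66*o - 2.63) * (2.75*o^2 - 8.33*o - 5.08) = 4.565*o^3 - 21.0603*o^2 + 13.4751*o + 13.3604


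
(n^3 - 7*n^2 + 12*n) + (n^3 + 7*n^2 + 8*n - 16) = 2*n^3 + 20*n - 16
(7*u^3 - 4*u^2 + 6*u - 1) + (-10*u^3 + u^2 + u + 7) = -3*u^3 - 3*u^2 + 7*u + 6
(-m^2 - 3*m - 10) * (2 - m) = m^3 + m^2 + 4*m - 20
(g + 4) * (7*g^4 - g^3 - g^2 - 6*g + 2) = 7*g^5 + 27*g^4 - 5*g^3 - 10*g^2 - 22*g + 8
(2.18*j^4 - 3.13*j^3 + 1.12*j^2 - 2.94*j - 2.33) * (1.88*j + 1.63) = 4.0984*j^5 - 2.331*j^4 - 2.9963*j^3 - 3.7016*j^2 - 9.1726*j - 3.7979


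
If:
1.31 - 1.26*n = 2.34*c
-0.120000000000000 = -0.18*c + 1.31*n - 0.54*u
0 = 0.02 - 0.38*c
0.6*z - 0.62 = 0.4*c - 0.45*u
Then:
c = 0.05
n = 0.94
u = 2.49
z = -0.80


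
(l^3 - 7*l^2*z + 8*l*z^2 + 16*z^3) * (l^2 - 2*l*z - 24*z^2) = l^5 - 9*l^4*z - 2*l^3*z^2 + 168*l^2*z^3 - 224*l*z^4 - 384*z^5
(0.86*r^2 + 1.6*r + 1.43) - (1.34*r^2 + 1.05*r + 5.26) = -0.48*r^2 + 0.55*r - 3.83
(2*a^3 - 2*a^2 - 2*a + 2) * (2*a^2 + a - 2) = 4*a^5 - 2*a^4 - 10*a^3 + 6*a^2 + 6*a - 4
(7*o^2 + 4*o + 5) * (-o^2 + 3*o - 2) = -7*o^4 + 17*o^3 - 7*o^2 + 7*o - 10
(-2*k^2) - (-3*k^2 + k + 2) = k^2 - k - 2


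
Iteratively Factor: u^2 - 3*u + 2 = (u - 2)*(u - 1)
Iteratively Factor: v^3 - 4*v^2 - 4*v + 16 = (v - 2)*(v^2 - 2*v - 8) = (v - 4)*(v - 2)*(v + 2)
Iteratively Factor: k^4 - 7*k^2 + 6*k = (k)*(k^3 - 7*k + 6) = k*(k - 2)*(k^2 + 2*k - 3) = k*(k - 2)*(k + 3)*(k - 1)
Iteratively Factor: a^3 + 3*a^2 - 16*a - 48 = (a + 4)*(a^2 - a - 12) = (a + 3)*(a + 4)*(a - 4)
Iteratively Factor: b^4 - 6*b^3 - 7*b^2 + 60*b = (b + 3)*(b^3 - 9*b^2 + 20*b) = (b - 5)*(b + 3)*(b^2 - 4*b) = (b - 5)*(b - 4)*(b + 3)*(b)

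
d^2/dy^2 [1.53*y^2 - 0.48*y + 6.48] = 3.06000000000000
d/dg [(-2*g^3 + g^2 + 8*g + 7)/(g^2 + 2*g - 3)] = 2*(-g^4 - 4*g^3 + 6*g^2 - 10*g - 19)/(g^4 + 4*g^3 - 2*g^2 - 12*g + 9)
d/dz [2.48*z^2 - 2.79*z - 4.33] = 4.96*z - 2.79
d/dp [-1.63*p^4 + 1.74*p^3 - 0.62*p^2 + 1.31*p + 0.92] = -6.52*p^3 + 5.22*p^2 - 1.24*p + 1.31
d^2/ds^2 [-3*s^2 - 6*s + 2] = -6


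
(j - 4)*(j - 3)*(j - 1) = j^3 - 8*j^2 + 19*j - 12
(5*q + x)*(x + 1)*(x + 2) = 5*q*x^2 + 15*q*x + 10*q + x^3 + 3*x^2 + 2*x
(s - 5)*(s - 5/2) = s^2 - 15*s/2 + 25/2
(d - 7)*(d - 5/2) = d^2 - 19*d/2 + 35/2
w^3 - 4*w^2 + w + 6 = (w - 3)*(w - 2)*(w + 1)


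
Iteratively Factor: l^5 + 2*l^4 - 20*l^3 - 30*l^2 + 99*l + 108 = (l + 3)*(l^4 - l^3 - 17*l^2 + 21*l + 36) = (l + 1)*(l + 3)*(l^3 - 2*l^2 - 15*l + 36) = (l - 3)*(l + 1)*(l + 3)*(l^2 + l - 12) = (l - 3)*(l + 1)*(l + 3)*(l + 4)*(l - 3)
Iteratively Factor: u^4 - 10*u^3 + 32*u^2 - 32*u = (u - 2)*(u^3 - 8*u^2 + 16*u) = u*(u - 2)*(u^2 - 8*u + 16) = u*(u - 4)*(u - 2)*(u - 4)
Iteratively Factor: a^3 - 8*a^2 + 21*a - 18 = (a - 3)*(a^2 - 5*a + 6) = (a - 3)^2*(a - 2)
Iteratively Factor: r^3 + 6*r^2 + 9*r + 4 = (r + 1)*(r^2 + 5*r + 4) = (r + 1)*(r + 4)*(r + 1)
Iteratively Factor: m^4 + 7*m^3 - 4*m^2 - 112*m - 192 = (m - 4)*(m^3 + 11*m^2 + 40*m + 48) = (m - 4)*(m + 4)*(m^2 + 7*m + 12) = (m - 4)*(m + 4)^2*(m + 3)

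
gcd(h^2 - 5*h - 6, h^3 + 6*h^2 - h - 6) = h + 1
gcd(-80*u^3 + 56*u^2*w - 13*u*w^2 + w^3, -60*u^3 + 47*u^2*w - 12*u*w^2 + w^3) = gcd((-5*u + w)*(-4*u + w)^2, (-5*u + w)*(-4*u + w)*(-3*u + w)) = 20*u^2 - 9*u*w + w^2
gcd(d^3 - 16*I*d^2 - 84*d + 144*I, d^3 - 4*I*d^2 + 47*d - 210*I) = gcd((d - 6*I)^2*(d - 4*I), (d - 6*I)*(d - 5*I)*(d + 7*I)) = d - 6*I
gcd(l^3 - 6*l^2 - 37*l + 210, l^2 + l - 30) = l^2 + l - 30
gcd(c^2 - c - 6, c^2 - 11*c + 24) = c - 3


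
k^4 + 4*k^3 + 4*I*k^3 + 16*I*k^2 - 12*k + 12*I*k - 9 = (k + 1)*(k + 3)*(k + I)*(k + 3*I)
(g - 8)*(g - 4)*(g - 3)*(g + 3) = g^4 - 12*g^3 + 23*g^2 + 108*g - 288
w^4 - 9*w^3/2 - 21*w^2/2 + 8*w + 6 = (w - 6)*(w - 1)*(w + 1/2)*(w + 2)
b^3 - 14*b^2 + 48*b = b*(b - 8)*(b - 6)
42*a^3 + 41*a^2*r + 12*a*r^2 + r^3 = (2*a + r)*(3*a + r)*(7*a + r)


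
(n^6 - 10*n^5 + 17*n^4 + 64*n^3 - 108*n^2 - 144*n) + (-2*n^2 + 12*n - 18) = n^6 - 10*n^5 + 17*n^4 + 64*n^3 - 110*n^2 - 132*n - 18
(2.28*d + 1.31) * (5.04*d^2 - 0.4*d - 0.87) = 11.4912*d^3 + 5.6904*d^2 - 2.5076*d - 1.1397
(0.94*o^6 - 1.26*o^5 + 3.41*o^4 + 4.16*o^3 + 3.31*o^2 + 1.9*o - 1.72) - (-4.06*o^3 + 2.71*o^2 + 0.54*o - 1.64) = 0.94*o^6 - 1.26*o^5 + 3.41*o^4 + 8.22*o^3 + 0.6*o^2 + 1.36*o - 0.0800000000000001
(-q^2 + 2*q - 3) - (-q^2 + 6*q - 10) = 7 - 4*q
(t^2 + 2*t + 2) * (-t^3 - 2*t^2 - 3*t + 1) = -t^5 - 4*t^4 - 9*t^3 - 9*t^2 - 4*t + 2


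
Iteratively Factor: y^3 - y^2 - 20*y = (y + 4)*(y^2 - 5*y) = (y - 5)*(y + 4)*(y)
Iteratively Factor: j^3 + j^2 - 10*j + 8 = (j - 2)*(j^2 + 3*j - 4) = (j - 2)*(j - 1)*(j + 4)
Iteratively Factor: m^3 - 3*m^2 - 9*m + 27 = (m - 3)*(m^2 - 9) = (m - 3)*(m + 3)*(m - 3)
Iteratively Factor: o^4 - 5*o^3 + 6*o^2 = (o - 3)*(o^3 - 2*o^2) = (o - 3)*(o - 2)*(o^2) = o*(o - 3)*(o - 2)*(o)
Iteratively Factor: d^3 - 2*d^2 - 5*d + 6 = (d - 1)*(d^2 - d - 6) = (d - 3)*(d - 1)*(d + 2)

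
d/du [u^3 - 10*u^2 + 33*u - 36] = 3*u^2 - 20*u + 33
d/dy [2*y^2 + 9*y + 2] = 4*y + 9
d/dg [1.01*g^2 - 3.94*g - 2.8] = 2.02*g - 3.94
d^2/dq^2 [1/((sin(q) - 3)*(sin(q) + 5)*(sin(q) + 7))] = (-9*sin(q)^6 - 99*sin(q)^5 - 310*sin(q)^4 - 774*sin(q)^3 - 3301*sin(q)^2 + 681*sin(q) + 1892)/((sin(q) - 3)^3*(sin(q) + 5)^3*(sin(q) + 7)^3)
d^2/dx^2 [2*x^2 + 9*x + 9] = 4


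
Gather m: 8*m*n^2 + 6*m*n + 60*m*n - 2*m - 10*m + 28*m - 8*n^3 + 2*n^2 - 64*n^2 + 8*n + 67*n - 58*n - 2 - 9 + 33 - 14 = m*(8*n^2 + 66*n + 16) - 8*n^3 - 62*n^2 + 17*n + 8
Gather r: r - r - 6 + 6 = 0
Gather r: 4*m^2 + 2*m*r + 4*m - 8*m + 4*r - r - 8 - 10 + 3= 4*m^2 - 4*m + r*(2*m + 3) - 15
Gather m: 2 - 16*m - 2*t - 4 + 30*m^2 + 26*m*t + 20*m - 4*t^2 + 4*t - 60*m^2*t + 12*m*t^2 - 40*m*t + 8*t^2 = m^2*(30 - 60*t) + m*(12*t^2 - 14*t + 4) + 4*t^2 + 2*t - 2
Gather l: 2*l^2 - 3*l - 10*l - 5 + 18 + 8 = 2*l^2 - 13*l + 21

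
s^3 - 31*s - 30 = (s - 6)*(s + 1)*(s + 5)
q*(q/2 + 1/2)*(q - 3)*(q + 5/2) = q^4/2 + q^3/4 - 4*q^2 - 15*q/4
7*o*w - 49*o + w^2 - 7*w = (7*o + w)*(w - 7)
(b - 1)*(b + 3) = b^2 + 2*b - 3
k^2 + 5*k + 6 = (k + 2)*(k + 3)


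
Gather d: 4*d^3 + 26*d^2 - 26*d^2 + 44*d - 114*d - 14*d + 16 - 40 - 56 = 4*d^3 - 84*d - 80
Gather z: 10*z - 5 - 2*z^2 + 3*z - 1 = -2*z^2 + 13*z - 6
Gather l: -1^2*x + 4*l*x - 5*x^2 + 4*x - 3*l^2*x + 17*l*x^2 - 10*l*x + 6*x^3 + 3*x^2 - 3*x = -3*l^2*x + l*(17*x^2 - 6*x) + 6*x^3 - 2*x^2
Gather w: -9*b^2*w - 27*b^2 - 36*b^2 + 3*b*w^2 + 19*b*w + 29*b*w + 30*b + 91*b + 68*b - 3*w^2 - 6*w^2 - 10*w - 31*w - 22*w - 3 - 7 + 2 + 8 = -63*b^2 + 189*b + w^2*(3*b - 9) + w*(-9*b^2 + 48*b - 63)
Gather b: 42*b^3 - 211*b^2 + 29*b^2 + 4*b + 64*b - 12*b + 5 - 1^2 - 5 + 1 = 42*b^3 - 182*b^2 + 56*b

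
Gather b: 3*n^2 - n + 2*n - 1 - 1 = 3*n^2 + n - 2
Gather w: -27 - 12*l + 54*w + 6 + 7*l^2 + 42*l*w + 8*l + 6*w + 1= 7*l^2 - 4*l + w*(42*l + 60) - 20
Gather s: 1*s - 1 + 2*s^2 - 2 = 2*s^2 + s - 3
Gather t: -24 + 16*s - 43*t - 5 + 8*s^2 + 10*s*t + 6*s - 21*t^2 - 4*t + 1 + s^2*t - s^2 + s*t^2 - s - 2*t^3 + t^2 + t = 7*s^2 + 21*s - 2*t^3 + t^2*(s - 20) + t*(s^2 + 10*s - 46) - 28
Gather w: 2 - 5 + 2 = -1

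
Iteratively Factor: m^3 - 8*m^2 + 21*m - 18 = (m - 3)*(m^2 - 5*m + 6) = (m - 3)^2*(m - 2)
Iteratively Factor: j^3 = (j)*(j^2) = j^2*(j)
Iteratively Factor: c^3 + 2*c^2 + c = (c)*(c^2 + 2*c + 1) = c*(c + 1)*(c + 1)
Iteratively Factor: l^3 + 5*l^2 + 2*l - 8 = (l - 1)*(l^2 + 6*l + 8) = (l - 1)*(l + 4)*(l + 2)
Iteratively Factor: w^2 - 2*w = (w - 2)*(w)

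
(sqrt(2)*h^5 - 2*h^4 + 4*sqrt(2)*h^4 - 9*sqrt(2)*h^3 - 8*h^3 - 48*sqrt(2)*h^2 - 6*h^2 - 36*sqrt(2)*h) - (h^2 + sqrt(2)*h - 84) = sqrt(2)*h^5 - 2*h^4 + 4*sqrt(2)*h^4 - 9*sqrt(2)*h^3 - 8*h^3 - 48*sqrt(2)*h^2 - 7*h^2 - 37*sqrt(2)*h + 84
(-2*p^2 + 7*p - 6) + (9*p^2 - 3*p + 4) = 7*p^2 + 4*p - 2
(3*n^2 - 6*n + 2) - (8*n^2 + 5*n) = -5*n^2 - 11*n + 2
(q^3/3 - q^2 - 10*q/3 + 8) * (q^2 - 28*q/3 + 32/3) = q^5/3 - 37*q^4/9 + 86*q^3/9 + 256*q^2/9 - 992*q/9 + 256/3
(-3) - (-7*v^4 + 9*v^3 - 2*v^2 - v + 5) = 7*v^4 - 9*v^3 + 2*v^2 + v - 8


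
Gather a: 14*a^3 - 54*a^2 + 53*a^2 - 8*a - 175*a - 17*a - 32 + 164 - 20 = 14*a^3 - a^2 - 200*a + 112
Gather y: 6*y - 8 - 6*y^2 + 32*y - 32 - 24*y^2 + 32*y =-30*y^2 + 70*y - 40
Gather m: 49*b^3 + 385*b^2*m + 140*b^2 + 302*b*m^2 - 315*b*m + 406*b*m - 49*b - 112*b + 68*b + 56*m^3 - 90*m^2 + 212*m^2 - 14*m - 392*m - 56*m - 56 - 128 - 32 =49*b^3 + 140*b^2 - 93*b + 56*m^3 + m^2*(302*b + 122) + m*(385*b^2 + 91*b - 462) - 216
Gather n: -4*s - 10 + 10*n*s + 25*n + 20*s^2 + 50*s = n*(10*s + 25) + 20*s^2 + 46*s - 10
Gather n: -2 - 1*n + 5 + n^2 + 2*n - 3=n^2 + n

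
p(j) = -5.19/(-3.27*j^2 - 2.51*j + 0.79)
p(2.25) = 0.24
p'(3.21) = -0.07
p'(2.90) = -0.10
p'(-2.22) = 0.66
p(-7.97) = 0.03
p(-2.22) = 0.53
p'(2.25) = -0.19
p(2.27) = 0.24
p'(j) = -5.19*(6.54*j + 2.51)/(-3.27*j^2 - 2.51*j + 0.79)^2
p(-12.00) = 0.01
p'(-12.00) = 0.00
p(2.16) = 0.26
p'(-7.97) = 0.01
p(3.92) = 0.09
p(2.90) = 0.15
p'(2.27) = -0.19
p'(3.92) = -0.04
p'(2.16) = -0.22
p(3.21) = 0.13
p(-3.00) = 0.25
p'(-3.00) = 0.20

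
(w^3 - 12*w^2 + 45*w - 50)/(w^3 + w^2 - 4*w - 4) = (w^2 - 10*w + 25)/(w^2 + 3*w + 2)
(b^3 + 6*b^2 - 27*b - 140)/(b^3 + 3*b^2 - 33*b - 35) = (b + 4)/(b + 1)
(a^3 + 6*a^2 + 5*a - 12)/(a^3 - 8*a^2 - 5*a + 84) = (a^2 + 3*a - 4)/(a^2 - 11*a + 28)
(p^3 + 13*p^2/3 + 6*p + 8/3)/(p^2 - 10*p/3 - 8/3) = (3*p^3 + 13*p^2 + 18*p + 8)/(3*p^2 - 10*p - 8)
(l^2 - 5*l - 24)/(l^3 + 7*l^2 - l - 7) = (l^2 - 5*l - 24)/(l^3 + 7*l^2 - l - 7)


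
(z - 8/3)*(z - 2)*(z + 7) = z^3 + 7*z^2/3 - 82*z/3 + 112/3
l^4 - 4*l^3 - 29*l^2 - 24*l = l*(l - 8)*(l + 1)*(l + 3)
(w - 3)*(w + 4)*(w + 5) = w^3 + 6*w^2 - 7*w - 60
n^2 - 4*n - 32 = (n - 8)*(n + 4)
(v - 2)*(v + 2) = v^2 - 4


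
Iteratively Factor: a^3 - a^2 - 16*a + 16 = (a - 4)*(a^2 + 3*a - 4) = (a - 4)*(a - 1)*(a + 4)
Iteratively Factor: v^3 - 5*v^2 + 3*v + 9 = (v + 1)*(v^2 - 6*v + 9) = (v - 3)*(v + 1)*(v - 3)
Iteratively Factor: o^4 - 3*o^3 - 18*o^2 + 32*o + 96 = (o + 3)*(o^3 - 6*o^2 + 32) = (o + 2)*(o + 3)*(o^2 - 8*o + 16) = (o - 4)*(o + 2)*(o + 3)*(o - 4)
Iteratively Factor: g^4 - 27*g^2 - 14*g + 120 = (g - 5)*(g^3 + 5*g^2 - 2*g - 24) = (g - 5)*(g + 4)*(g^2 + g - 6) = (g - 5)*(g + 3)*(g + 4)*(g - 2)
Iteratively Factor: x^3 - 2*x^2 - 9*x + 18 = (x - 3)*(x^2 + x - 6) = (x - 3)*(x - 2)*(x + 3)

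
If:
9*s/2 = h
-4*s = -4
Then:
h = 9/2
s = 1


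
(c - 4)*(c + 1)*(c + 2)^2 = c^4 + c^3 - 12*c^2 - 28*c - 16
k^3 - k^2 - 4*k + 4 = (k - 2)*(k - 1)*(k + 2)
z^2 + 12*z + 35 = (z + 5)*(z + 7)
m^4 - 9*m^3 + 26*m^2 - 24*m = m*(m - 4)*(m - 3)*(m - 2)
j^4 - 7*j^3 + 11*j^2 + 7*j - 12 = (j - 4)*(j - 3)*(j - 1)*(j + 1)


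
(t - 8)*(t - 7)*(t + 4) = t^3 - 11*t^2 - 4*t + 224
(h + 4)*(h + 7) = h^2 + 11*h + 28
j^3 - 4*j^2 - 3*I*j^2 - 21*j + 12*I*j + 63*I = (j - 7)*(j + 3)*(j - 3*I)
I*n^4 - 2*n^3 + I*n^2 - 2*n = n*(n + I)*(n + 2*I)*(I*n + 1)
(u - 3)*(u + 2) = u^2 - u - 6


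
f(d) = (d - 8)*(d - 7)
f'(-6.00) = -27.00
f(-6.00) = 182.00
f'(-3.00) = -21.00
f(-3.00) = 110.00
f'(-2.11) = -19.22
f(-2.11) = 92.10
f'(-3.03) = -21.06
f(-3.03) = 110.63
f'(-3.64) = -22.28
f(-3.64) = 123.85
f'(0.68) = -13.64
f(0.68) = 46.26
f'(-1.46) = -17.92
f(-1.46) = 80.03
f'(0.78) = -13.44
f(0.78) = 44.91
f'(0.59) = -13.82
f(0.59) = 47.50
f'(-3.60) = -22.20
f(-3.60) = 122.96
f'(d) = 2*d - 15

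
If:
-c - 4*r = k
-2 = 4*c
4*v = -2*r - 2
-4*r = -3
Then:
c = -1/2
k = -5/2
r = 3/4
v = -7/8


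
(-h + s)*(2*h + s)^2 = -4*h^3 + 3*h*s^2 + s^3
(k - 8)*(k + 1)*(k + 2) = k^3 - 5*k^2 - 22*k - 16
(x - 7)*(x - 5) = x^2 - 12*x + 35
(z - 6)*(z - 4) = z^2 - 10*z + 24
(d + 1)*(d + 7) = d^2 + 8*d + 7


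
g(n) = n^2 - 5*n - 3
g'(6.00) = 7.00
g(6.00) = 3.00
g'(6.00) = 7.00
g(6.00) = 3.00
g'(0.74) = -3.52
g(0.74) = -6.15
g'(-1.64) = -8.28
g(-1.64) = 7.89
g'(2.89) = 0.78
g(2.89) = -9.10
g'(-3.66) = -12.32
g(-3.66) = 28.70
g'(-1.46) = -7.92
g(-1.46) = 6.43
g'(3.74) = 2.48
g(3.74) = -7.71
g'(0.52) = -3.96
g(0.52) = -5.33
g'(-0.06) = -5.12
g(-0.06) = -2.70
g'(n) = 2*n - 5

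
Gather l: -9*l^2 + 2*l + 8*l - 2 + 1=-9*l^2 + 10*l - 1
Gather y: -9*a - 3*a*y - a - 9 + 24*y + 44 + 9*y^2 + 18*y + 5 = -10*a + 9*y^2 + y*(42 - 3*a) + 40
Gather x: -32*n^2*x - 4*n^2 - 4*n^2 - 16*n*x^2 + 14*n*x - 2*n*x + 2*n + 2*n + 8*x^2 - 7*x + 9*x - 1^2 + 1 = -8*n^2 + 4*n + x^2*(8 - 16*n) + x*(-32*n^2 + 12*n + 2)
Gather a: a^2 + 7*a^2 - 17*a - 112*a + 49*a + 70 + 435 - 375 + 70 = 8*a^2 - 80*a + 200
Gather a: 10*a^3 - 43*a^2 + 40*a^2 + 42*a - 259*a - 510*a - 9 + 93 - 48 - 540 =10*a^3 - 3*a^2 - 727*a - 504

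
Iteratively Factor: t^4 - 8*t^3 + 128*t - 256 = (t + 4)*(t^3 - 12*t^2 + 48*t - 64) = (t - 4)*(t + 4)*(t^2 - 8*t + 16) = (t - 4)^2*(t + 4)*(t - 4)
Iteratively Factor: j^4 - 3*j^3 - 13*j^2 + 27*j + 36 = (j + 3)*(j^3 - 6*j^2 + 5*j + 12) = (j - 4)*(j + 3)*(j^2 - 2*j - 3) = (j - 4)*(j - 3)*(j + 3)*(j + 1)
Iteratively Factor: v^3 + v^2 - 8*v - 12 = (v + 2)*(v^2 - v - 6) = (v - 3)*(v + 2)*(v + 2)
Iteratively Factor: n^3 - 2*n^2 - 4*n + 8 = (n - 2)*(n^2 - 4) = (n - 2)*(n + 2)*(n - 2)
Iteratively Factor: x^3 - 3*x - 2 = (x + 1)*(x^2 - x - 2) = (x + 1)^2*(x - 2)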